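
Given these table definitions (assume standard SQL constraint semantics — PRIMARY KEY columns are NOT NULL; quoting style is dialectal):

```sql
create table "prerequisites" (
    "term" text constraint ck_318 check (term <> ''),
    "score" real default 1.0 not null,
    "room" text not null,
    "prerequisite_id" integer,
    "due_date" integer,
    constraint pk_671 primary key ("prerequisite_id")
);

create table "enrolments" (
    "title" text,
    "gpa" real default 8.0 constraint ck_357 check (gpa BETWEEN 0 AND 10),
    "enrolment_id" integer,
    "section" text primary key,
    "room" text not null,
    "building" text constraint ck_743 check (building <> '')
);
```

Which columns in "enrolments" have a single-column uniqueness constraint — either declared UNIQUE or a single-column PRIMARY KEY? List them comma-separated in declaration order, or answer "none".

section

- title: no UNIQUE or single-column PK constraint.
- gpa: no UNIQUE or single-column PK constraint.
- enrolment_id: no UNIQUE or single-column PK constraint.
- section: single-column PRIMARY KEY → unique.
- room: no UNIQUE or single-column PK constraint.
- building: no UNIQUE or single-column PK constraint.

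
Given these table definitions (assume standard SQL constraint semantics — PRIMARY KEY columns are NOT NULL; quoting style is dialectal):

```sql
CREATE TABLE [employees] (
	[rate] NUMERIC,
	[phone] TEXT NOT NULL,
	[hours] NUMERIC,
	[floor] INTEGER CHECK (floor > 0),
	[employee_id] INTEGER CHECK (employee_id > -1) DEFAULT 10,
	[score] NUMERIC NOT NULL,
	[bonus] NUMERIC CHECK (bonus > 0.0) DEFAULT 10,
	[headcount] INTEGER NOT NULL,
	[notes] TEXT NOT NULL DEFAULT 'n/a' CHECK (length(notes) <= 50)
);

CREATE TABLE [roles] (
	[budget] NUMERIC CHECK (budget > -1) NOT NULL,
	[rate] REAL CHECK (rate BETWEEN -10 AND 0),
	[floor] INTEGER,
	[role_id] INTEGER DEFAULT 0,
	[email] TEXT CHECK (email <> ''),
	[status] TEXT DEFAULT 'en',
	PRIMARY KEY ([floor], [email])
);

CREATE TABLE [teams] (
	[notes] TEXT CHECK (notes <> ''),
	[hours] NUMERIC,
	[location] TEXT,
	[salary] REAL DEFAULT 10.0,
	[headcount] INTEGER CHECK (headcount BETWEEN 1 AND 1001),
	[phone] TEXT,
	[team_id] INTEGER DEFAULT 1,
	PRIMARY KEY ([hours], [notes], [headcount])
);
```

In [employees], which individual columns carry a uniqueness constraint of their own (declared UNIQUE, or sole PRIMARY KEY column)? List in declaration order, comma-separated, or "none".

none

- rate: no UNIQUE or single-column PK constraint.
- phone: no UNIQUE or single-column PK constraint.
- hours: no UNIQUE or single-column PK constraint.
- floor: no UNIQUE or single-column PK constraint.
- employee_id: no UNIQUE or single-column PK constraint.
- score: no UNIQUE or single-column PK constraint.
- bonus: no UNIQUE or single-column PK constraint.
- headcount: no UNIQUE or single-column PK constraint.
- notes: no UNIQUE or single-column PK constraint.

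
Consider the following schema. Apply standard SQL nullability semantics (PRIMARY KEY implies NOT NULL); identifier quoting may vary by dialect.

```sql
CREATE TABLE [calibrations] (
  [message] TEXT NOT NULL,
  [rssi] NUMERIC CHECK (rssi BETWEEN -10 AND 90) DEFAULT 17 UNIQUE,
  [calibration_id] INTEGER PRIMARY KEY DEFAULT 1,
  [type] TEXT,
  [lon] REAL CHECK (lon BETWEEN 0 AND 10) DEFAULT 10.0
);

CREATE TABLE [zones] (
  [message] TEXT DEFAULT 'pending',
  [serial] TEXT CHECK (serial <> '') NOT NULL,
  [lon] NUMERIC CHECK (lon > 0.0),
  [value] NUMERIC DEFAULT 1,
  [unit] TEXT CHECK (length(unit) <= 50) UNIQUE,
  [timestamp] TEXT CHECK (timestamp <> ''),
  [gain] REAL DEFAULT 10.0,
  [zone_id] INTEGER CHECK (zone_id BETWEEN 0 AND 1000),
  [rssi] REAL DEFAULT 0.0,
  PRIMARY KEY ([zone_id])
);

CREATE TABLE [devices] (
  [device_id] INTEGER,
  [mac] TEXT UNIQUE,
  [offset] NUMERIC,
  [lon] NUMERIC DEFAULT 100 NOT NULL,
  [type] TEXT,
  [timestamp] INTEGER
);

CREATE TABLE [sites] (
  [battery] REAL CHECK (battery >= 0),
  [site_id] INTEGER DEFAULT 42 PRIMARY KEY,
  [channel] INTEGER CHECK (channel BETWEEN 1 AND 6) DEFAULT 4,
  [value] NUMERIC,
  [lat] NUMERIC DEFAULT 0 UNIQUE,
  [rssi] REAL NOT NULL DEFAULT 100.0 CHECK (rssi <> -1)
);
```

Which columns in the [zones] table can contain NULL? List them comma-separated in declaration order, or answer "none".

- message: DEFAULT only fills an omitted column; an explicit NULL is still allowed → nullable.
- serial: declared NOT NULL → not nullable.
- lon: CHECK does not forbid NULL (a CHECK constraint passes when its expression is NULL) → nullable.
- value: DEFAULT only fills an omitted column; an explicit NULL is still allowed → nullable.
- unit: CHECK does not forbid NULL (a CHECK constraint passes when its expression is NULL) → nullable.
- timestamp: CHECK does not forbid NULL (a CHECK constraint passes when its expression is NULL) → nullable.
- gain: DEFAULT only fills an omitted column; an explicit NULL is still allowed → nullable.
- zone_id: part of the PRIMARY KEY, which implies NOT NULL → not nullable.
- rssi: DEFAULT only fills an omitted column; an explicit NULL is still allowed → nullable.

message, lon, value, unit, timestamp, gain, rssi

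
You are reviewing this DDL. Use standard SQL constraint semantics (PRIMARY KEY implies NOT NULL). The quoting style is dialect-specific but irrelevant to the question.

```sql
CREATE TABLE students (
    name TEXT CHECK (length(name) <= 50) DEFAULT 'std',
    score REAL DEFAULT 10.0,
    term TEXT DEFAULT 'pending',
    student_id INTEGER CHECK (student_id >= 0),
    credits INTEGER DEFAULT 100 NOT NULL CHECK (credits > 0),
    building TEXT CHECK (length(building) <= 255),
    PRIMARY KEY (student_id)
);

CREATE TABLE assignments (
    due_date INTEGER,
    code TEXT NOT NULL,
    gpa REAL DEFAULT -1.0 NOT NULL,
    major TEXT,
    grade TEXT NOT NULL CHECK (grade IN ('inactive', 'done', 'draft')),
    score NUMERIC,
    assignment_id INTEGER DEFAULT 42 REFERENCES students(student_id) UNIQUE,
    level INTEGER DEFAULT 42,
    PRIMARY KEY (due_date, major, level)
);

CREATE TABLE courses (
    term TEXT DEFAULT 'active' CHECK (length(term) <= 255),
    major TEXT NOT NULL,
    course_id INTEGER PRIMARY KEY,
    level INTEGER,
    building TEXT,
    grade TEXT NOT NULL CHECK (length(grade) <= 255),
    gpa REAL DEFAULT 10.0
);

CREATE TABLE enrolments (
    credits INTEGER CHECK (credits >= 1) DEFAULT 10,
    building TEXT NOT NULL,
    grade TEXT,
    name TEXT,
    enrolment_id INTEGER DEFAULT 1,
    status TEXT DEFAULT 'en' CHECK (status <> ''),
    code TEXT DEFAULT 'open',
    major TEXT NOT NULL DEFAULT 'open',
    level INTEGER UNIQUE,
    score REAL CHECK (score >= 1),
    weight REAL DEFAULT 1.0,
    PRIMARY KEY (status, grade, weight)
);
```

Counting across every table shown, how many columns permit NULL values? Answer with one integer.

16

students: 4 nullable (name, score, term, building — PK (student_id) and explicit NOT NULL columns excluded).
assignments: 2 nullable (score, assignment_id — PK (due_date, major, level) and explicit NOT NULL columns excluded).
courses: 4 nullable (term, level, building, gpa — PK (course_id) and explicit NOT NULL columns excluded).
enrolments: 6 nullable (credits, name, enrolment_id, code, level, score — PK (status, grade, weight) and explicit NOT NULL columns excluded).
Total: 4 + 2 + 4 + 6 = 16.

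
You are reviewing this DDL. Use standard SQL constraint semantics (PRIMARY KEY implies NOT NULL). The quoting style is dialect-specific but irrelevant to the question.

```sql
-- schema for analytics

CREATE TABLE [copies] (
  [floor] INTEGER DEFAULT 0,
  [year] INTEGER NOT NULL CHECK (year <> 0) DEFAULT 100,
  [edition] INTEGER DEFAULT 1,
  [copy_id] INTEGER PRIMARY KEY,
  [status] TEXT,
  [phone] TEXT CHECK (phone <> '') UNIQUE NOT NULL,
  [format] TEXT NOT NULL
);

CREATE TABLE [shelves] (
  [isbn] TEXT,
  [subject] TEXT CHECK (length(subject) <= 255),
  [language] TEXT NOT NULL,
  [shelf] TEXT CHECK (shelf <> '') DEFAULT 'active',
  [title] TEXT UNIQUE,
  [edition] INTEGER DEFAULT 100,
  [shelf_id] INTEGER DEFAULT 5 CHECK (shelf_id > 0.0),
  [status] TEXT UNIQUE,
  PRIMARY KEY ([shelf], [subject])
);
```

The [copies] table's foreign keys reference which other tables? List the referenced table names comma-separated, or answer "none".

none

No column in copies has a REFERENCES clause.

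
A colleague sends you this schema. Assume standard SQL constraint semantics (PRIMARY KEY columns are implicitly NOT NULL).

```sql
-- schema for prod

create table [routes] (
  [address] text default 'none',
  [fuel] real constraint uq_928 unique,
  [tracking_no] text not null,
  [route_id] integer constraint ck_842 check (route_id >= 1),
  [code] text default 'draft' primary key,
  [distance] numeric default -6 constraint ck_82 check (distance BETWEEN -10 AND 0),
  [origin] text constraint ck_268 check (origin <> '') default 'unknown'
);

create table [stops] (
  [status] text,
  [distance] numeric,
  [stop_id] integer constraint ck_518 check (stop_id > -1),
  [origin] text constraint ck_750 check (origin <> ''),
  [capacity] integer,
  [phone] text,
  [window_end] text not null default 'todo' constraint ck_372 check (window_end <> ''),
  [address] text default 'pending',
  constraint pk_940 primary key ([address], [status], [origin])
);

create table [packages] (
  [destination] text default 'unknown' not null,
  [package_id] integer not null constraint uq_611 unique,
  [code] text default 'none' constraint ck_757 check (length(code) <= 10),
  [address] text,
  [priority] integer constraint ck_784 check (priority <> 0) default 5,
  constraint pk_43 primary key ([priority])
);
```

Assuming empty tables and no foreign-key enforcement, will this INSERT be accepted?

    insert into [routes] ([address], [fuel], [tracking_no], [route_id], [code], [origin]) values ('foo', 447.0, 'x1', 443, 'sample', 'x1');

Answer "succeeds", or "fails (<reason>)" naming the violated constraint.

NOT NULL columns: code is supplied; tracking_no is supplied.
CHECK constraints: 443 satisfies (route_id >= 1); 'x1' satisfies (origin <> '').
No constraint is violated.

succeeds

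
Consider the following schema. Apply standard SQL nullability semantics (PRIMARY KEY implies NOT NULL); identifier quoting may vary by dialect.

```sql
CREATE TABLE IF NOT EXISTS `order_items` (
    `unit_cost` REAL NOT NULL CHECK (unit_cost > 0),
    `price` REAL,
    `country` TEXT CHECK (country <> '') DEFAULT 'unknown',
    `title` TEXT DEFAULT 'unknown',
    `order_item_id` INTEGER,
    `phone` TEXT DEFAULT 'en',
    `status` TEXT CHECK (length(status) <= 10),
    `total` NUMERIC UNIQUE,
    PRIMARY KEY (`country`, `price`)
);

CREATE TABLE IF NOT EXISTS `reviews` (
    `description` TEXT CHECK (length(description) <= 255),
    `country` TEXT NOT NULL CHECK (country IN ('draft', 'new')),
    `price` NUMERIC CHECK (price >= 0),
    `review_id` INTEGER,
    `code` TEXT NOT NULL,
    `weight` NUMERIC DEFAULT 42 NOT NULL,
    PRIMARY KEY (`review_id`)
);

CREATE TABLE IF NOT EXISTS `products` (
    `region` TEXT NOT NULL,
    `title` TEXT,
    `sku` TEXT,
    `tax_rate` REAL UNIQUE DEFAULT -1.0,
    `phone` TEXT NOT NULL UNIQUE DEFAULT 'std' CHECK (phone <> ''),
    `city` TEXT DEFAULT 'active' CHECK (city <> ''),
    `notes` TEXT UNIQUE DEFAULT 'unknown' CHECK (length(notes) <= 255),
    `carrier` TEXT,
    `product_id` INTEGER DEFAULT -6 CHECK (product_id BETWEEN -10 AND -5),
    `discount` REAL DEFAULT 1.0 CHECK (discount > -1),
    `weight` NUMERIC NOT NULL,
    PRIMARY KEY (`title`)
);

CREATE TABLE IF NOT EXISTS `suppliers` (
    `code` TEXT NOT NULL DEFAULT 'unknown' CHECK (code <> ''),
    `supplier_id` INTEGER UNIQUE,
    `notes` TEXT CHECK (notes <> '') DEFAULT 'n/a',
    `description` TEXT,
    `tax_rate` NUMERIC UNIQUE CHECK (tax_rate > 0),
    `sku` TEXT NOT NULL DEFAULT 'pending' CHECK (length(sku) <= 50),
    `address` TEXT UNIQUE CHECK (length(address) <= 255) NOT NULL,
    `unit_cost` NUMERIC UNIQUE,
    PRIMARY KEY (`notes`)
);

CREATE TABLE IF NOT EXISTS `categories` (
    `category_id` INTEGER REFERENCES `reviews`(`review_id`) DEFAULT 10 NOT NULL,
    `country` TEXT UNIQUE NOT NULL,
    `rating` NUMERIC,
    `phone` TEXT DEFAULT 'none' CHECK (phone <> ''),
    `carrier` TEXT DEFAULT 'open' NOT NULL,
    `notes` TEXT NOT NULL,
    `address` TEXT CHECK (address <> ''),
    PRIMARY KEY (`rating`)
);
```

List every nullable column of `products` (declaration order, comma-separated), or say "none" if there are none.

sku, tax_rate, city, notes, carrier, product_id, discount

- region: declared NOT NULL → not nullable.
- title: part of the PRIMARY KEY, which implies NOT NULL → not nullable.
- sku: no NOT NULL constraint applies → nullable.
- tax_rate: UNIQUE does not imply NOT NULL → nullable.
- phone: declared NOT NULL → not nullable.
- city: CHECK does not forbid NULL (a CHECK constraint passes when its expression is NULL) → nullable.
- notes: CHECK does not forbid NULL (a CHECK constraint passes when its expression is NULL) → nullable.
- carrier: no NOT NULL constraint applies → nullable.
- product_id: CHECK does not forbid NULL (a CHECK constraint passes when its expression is NULL) → nullable.
- discount: CHECK does not forbid NULL (a CHECK constraint passes when its expression is NULL) → nullable.
- weight: declared NOT NULL → not nullable.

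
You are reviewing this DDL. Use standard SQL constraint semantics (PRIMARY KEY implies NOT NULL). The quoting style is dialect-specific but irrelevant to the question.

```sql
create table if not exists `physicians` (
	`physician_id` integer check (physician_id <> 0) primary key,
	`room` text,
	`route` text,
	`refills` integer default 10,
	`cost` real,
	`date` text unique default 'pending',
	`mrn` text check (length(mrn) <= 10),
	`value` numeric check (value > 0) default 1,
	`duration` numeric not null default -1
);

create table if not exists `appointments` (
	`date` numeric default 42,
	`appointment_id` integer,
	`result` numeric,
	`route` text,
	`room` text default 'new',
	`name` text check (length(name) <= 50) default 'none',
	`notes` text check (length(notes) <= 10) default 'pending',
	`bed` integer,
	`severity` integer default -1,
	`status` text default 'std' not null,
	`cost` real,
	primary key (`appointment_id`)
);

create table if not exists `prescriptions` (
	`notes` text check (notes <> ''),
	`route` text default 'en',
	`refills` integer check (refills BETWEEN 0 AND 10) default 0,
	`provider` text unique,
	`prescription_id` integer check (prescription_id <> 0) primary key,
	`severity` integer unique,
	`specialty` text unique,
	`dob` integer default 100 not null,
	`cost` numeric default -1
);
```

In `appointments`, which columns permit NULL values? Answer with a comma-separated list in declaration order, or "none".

date, result, route, room, name, notes, bed, severity, cost

- date: DEFAULT only fills an omitted column; an explicit NULL is still allowed → nullable.
- appointment_id: part of the PRIMARY KEY, which implies NOT NULL → not nullable.
- result: no NOT NULL constraint applies → nullable.
- route: no NOT NULL constraint applies → nullable.
- room: DEFAULT only fills an omitted column; an explicit NULL is still allowed → nullable.
- name: CHECK does not forbid NULL (a CHECK constraint passes when its expression is NULL) → nullable.
- notes: CHECK does not forbid NULL (a CHECK constraint passes when its expression is NULL) → nullable.
- bed: no NOT NULL constraint applies → nullable.
- severity: DEFAULT only fills an omitted column; an explicit NULL is still allowed → nullable.
- status: declared NOT NULL → not nullable.
- cost: no NOT NULL constraint applies → nullable.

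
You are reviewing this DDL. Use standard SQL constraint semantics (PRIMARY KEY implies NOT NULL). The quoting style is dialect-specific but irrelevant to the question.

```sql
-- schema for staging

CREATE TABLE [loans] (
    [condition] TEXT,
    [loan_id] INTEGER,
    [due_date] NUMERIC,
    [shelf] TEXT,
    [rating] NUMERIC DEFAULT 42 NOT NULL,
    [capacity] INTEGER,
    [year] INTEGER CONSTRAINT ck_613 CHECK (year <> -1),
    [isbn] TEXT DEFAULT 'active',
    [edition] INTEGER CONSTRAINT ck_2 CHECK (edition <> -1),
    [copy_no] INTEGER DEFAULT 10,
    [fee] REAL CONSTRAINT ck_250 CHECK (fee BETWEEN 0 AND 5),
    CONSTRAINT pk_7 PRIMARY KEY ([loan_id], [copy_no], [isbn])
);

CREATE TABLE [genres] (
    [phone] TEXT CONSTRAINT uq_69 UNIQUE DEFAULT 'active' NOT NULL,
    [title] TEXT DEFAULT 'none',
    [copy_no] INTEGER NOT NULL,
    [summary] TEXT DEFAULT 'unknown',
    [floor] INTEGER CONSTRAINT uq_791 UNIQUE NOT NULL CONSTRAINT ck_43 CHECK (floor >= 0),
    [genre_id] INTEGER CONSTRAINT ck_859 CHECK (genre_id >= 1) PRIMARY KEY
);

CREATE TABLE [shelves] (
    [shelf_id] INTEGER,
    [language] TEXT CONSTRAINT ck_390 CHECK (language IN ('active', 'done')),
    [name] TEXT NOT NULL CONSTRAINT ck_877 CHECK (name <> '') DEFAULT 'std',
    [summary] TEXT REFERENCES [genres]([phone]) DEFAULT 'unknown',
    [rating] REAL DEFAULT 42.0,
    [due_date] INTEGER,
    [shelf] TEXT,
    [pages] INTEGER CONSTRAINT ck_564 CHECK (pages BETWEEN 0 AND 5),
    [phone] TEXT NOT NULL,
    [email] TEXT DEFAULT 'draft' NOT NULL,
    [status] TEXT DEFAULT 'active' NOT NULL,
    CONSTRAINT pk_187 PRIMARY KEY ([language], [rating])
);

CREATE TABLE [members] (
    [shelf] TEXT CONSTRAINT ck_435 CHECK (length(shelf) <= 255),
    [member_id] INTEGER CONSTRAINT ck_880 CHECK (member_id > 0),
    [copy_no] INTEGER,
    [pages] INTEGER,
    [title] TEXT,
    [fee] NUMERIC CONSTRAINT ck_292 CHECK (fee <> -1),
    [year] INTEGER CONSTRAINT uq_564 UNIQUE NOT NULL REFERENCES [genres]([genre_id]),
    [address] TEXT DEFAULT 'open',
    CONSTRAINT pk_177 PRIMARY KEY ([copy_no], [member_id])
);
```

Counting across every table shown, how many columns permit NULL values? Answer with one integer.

19

loans: 7 nullable (condition, due_date, shelf, capacity, year, edition, fee — PK (loan_id, copy_no, isbn) and explicit NOT NULL columns excluded).
genres: 2 nullable (title, summary — PK (genre_id) and explicit NOT NULL columns excluded).
shelves: 5 nullable (shelf_id, summary, due_date, shelf, pages — PK (language, rating) and explicit NOT NULL columns excluded).
members: 5 nullable (shelf, pages, title, fee, address — PK (copy_no, member_id) and explicit NOT NULL columns excluded).
Total: 7 + 2 + 5 + 5 = 19.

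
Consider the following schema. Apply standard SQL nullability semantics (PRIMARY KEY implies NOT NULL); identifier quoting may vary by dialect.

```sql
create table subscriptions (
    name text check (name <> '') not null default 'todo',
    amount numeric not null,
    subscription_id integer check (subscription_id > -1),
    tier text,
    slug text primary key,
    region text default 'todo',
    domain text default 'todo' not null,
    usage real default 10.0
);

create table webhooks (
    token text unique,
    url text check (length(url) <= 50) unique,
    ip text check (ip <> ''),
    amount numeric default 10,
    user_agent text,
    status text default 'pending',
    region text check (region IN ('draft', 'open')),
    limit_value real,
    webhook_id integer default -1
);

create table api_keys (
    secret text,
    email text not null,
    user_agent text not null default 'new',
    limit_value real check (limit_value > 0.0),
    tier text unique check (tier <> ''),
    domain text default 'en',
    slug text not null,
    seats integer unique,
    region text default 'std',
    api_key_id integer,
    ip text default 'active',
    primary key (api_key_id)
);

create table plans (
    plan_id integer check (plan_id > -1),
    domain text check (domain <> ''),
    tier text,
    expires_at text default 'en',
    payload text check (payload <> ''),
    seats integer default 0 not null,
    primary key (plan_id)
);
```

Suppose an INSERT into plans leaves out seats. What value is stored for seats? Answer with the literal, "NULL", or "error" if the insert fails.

seats has an explicit DEFAULT 0.
When the column is omitted from an INSERT, that default is used.

0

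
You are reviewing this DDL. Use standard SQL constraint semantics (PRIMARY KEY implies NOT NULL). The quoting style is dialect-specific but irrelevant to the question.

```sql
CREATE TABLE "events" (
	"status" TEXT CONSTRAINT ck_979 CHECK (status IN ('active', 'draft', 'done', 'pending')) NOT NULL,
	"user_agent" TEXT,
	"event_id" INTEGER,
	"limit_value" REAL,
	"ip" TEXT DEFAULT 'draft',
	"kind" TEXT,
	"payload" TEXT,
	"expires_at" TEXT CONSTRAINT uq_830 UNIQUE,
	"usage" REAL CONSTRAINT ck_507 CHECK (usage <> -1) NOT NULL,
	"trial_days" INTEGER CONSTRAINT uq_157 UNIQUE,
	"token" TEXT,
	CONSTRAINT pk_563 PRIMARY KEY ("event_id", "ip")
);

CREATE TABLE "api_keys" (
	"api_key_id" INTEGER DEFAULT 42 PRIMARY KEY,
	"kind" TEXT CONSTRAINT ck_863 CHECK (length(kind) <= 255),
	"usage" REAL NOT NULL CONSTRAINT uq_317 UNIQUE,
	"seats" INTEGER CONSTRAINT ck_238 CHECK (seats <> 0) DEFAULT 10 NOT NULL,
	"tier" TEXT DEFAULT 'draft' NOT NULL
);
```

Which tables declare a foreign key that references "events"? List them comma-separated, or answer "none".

No REFERENCES clause anywhere in the schema names events.

none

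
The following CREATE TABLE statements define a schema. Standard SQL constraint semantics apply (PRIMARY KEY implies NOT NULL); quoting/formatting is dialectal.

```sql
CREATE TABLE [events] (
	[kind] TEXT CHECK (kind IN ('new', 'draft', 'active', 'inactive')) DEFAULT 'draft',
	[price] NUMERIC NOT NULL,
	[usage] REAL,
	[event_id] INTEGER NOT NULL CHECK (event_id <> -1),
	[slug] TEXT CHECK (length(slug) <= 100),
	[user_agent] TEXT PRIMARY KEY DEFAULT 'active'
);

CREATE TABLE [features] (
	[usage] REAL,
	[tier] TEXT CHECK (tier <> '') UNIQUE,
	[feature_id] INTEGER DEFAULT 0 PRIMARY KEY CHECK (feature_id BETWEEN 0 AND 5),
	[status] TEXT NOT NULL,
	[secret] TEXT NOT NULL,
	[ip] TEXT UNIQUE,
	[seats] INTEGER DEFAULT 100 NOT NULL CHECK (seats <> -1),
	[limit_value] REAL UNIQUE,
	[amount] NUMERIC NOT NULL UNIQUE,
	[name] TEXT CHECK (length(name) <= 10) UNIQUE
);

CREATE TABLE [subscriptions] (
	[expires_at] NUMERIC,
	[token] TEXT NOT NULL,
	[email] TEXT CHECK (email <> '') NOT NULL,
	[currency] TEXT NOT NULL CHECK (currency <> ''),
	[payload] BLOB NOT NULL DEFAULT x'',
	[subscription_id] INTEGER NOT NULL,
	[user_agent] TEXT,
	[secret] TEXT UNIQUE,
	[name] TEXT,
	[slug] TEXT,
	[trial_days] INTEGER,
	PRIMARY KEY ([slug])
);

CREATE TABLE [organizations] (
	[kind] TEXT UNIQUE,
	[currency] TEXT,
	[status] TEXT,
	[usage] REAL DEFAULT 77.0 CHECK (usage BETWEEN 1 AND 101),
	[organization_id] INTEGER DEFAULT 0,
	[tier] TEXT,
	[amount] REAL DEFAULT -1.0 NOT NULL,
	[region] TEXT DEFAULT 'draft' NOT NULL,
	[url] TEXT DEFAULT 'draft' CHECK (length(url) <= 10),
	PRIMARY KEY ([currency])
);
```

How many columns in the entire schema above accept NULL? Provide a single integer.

19

events: 3 nullable (kind, usage, slug — PK (user_agent) and explicit NOT NULL columns excluded).
features: 5 nullable (usage, tier, ip, limit_value, name — PK (feature_id) and explicit NOT NULL columns excluded).
subscriptions: 5 nullable (expires_at, user_agent, secret, name, trial_days — PK (slug) and explicit NOT NULL columns excluded).
organizations: 6 nullable (kind, status, usage, organization_id, tier, url — PK (currency) and explicit NOT NULL columns excluded).
Total: 3 + 5 + 5 + 6 = 19.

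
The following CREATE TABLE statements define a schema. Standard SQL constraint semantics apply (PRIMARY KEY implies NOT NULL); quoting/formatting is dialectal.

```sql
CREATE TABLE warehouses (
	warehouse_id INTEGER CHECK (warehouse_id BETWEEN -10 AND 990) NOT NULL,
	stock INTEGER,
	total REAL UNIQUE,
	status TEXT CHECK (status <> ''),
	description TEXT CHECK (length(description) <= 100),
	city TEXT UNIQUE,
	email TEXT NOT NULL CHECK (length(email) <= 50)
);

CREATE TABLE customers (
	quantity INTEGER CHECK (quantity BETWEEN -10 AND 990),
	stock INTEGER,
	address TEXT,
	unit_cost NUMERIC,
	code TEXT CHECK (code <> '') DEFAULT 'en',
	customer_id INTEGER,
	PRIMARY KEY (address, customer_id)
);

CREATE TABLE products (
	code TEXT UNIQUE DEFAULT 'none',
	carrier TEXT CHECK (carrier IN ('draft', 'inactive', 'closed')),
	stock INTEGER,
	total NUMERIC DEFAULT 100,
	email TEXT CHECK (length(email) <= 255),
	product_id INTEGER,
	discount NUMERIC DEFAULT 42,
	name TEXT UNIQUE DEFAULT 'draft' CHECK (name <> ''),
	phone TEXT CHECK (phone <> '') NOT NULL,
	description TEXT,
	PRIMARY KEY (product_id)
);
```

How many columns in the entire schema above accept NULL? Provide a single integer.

warehouses: 5 nullable (stock, total, status, description, city — PK none and explicit NOT NULL columns excluded).
customers: 4 nullable (quantity, stock, unit_cost, code — PK (address, customer_id) and explicit NOT NULL columns excluded).
products: 8 nullable (code, carrier, stock, total, email, discount, name, description — PK (product_id) and explicit NOT NULL columns excluded).
Total: 5 + 4 + 8 = 17.

17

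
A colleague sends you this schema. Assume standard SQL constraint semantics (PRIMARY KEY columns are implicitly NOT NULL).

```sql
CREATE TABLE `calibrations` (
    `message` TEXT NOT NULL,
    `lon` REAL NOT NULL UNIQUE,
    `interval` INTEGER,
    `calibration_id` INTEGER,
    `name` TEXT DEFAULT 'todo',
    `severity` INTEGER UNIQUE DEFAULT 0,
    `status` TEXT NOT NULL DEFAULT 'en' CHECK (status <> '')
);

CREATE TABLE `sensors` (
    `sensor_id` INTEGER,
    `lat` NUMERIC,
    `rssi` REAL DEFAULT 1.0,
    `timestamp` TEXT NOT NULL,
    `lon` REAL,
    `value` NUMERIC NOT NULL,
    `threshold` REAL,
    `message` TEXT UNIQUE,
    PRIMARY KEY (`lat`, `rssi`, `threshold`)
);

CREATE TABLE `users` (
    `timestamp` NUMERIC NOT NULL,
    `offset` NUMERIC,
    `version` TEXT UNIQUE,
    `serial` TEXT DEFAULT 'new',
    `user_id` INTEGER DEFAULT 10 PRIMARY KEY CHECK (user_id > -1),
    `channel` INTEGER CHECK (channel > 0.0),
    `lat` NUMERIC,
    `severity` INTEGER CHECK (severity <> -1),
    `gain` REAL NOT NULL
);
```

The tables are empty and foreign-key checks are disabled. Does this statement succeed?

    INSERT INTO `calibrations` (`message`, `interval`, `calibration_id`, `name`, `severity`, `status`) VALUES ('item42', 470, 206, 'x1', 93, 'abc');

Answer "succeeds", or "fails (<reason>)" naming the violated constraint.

lon is omitted from the column list and has no DEFAULT, so it would receive NULL.
But lon is declared NOT NULL.

fails (NOT NULL on lon)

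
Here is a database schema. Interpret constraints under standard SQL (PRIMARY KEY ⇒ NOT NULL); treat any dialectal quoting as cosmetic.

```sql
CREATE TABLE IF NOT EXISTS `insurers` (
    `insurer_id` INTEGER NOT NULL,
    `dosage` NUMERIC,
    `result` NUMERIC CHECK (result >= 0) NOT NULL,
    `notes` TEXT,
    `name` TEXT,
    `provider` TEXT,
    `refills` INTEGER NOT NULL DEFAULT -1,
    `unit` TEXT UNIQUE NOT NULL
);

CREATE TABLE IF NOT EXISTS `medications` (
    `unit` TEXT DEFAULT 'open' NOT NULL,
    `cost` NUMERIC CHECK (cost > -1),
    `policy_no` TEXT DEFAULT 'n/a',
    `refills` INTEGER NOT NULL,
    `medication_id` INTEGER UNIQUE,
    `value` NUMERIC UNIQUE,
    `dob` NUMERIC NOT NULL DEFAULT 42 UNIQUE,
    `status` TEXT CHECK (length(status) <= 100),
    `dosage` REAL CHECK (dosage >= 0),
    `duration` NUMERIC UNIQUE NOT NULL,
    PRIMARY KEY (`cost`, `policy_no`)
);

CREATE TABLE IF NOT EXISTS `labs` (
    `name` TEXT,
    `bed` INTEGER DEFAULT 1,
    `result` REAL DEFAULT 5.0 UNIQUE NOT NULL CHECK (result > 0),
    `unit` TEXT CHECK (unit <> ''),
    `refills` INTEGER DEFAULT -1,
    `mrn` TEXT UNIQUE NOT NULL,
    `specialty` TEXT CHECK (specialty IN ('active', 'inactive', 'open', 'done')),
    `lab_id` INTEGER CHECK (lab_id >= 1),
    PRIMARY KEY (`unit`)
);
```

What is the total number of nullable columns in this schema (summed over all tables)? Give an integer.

13

insurers: 4 nullable (dosage, notes, name, provider — PK none and explicit NOT NULL columns excluded).
medications: 4 nullable (medication_id, value, status, dosage — PK (cost, policy_no) and explicit NOT NULL columns excluded).
labs: 5 nullable (name, bed, refills, specialty, lab_id — PK (unit) and explicit NOT NULL columns excluded).
Total: 4 + 4 + 5 = 13.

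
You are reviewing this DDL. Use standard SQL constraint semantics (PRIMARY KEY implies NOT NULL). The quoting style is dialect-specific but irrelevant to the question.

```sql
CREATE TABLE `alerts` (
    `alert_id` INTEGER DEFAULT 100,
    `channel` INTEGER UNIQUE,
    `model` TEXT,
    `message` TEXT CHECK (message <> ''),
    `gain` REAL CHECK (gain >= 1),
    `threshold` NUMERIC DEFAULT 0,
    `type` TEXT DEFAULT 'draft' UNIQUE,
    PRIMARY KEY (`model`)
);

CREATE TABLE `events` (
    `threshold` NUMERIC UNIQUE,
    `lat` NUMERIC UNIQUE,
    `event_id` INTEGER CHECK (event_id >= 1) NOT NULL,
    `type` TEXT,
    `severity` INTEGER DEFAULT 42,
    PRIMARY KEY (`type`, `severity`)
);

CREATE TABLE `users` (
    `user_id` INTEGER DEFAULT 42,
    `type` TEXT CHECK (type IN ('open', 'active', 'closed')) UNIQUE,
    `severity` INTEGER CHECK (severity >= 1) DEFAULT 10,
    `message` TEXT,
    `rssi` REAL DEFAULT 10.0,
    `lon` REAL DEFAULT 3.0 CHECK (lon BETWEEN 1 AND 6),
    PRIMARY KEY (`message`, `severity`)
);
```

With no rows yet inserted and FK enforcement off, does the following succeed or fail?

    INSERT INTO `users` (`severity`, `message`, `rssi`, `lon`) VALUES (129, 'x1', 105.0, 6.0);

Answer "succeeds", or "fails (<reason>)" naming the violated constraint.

NOT NULL columns: message is supplied; severity is supplied.
CHECK constraints: 129 satisfies (severity >= 1); 6.0 satisfies (lon BETWEEN 1 AND 6).
No constraint is violated.

succeeds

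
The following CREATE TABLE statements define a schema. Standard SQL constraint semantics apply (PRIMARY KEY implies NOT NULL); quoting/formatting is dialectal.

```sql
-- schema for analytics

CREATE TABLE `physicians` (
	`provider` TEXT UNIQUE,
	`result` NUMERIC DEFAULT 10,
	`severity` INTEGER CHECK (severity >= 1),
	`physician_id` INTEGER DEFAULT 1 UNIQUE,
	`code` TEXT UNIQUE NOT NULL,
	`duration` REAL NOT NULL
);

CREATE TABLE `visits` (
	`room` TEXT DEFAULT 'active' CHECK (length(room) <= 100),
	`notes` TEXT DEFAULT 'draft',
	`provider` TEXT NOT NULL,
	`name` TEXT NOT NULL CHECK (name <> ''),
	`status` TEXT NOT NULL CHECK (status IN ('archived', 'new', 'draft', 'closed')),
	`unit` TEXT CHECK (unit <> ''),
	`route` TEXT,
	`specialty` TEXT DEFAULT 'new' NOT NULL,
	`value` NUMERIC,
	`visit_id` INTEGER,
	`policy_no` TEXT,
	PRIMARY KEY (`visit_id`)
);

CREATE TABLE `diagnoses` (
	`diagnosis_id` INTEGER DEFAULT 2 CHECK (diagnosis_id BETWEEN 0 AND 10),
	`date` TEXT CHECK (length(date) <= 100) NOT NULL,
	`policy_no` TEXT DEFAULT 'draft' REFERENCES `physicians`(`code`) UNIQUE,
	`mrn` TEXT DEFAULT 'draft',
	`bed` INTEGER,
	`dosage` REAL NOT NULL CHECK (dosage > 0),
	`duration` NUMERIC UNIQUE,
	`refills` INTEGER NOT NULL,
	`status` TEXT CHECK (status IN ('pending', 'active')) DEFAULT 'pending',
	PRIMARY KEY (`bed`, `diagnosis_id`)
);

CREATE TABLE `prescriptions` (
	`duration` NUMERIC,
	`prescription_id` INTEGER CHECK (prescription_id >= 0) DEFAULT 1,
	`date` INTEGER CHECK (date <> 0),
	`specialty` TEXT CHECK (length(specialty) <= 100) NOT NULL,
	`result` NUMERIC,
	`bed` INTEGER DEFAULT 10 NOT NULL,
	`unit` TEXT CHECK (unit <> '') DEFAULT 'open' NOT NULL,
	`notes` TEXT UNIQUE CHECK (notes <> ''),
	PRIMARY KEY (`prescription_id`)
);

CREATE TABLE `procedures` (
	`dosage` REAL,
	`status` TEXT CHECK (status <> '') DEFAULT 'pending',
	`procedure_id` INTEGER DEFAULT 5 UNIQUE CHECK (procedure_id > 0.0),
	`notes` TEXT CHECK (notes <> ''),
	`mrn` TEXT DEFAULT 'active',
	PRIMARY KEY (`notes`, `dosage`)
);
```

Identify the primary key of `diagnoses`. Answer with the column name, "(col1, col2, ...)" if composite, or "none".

(bed, diagnosis_id)

A table-level PRIMARY KEY clause names 2 columns: bed, diagnosis_id.
This is a composite key — the combination is unique, not each column individually.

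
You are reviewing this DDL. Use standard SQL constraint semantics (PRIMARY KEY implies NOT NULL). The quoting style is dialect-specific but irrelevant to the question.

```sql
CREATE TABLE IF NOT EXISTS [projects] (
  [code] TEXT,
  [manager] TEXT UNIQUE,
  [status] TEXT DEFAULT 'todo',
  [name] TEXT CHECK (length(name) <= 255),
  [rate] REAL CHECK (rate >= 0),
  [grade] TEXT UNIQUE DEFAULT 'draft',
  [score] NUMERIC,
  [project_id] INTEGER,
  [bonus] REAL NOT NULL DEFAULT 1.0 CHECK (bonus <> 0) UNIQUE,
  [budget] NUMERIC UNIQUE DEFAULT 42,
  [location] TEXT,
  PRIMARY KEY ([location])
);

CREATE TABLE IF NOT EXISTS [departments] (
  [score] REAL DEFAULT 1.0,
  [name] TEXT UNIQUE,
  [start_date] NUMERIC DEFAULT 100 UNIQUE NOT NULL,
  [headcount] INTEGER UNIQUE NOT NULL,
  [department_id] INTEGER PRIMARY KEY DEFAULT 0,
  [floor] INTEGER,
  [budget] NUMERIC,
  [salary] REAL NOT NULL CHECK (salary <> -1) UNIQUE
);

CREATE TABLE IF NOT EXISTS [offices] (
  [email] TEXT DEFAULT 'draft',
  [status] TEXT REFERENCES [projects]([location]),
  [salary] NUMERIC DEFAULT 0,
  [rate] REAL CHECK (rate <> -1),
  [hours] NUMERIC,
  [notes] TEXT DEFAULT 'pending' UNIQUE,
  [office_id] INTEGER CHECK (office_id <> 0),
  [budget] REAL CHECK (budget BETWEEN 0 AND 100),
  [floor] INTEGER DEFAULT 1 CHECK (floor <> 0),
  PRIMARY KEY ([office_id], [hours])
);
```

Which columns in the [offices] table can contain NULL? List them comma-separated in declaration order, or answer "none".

email, status, salary, rate, notes, budget, floor

- email: DEFAULT only fills an omitted column; an explicit NULL is still allowed → nullable.
- status: a foreign key column may be NULL unless separately constrained → nullable.
- salary: DEFAULT only fills an omitted column; an explicit NULL is still allowed → nullable.
- rate: CHECK does not forbid NULL (a CHECK constraint passes when its expression is NULL) → nullable.
- hours: part of the PRIMARY KEY, which implies NOT NULL → not nullable.
- notes: UNIQUE does not imply NOT NULL → nullable.
- office_id: part of the PRIMARY KEY, which implies NOT NULL → not nullable.
- budget: CHECK does not forbid NULL (a CHECK constraint passes when its expression is NULL) → nullable.
- floor: CHECK does not forbid NULL (a CHECK constraint passes when its expression is NULL) → nullable.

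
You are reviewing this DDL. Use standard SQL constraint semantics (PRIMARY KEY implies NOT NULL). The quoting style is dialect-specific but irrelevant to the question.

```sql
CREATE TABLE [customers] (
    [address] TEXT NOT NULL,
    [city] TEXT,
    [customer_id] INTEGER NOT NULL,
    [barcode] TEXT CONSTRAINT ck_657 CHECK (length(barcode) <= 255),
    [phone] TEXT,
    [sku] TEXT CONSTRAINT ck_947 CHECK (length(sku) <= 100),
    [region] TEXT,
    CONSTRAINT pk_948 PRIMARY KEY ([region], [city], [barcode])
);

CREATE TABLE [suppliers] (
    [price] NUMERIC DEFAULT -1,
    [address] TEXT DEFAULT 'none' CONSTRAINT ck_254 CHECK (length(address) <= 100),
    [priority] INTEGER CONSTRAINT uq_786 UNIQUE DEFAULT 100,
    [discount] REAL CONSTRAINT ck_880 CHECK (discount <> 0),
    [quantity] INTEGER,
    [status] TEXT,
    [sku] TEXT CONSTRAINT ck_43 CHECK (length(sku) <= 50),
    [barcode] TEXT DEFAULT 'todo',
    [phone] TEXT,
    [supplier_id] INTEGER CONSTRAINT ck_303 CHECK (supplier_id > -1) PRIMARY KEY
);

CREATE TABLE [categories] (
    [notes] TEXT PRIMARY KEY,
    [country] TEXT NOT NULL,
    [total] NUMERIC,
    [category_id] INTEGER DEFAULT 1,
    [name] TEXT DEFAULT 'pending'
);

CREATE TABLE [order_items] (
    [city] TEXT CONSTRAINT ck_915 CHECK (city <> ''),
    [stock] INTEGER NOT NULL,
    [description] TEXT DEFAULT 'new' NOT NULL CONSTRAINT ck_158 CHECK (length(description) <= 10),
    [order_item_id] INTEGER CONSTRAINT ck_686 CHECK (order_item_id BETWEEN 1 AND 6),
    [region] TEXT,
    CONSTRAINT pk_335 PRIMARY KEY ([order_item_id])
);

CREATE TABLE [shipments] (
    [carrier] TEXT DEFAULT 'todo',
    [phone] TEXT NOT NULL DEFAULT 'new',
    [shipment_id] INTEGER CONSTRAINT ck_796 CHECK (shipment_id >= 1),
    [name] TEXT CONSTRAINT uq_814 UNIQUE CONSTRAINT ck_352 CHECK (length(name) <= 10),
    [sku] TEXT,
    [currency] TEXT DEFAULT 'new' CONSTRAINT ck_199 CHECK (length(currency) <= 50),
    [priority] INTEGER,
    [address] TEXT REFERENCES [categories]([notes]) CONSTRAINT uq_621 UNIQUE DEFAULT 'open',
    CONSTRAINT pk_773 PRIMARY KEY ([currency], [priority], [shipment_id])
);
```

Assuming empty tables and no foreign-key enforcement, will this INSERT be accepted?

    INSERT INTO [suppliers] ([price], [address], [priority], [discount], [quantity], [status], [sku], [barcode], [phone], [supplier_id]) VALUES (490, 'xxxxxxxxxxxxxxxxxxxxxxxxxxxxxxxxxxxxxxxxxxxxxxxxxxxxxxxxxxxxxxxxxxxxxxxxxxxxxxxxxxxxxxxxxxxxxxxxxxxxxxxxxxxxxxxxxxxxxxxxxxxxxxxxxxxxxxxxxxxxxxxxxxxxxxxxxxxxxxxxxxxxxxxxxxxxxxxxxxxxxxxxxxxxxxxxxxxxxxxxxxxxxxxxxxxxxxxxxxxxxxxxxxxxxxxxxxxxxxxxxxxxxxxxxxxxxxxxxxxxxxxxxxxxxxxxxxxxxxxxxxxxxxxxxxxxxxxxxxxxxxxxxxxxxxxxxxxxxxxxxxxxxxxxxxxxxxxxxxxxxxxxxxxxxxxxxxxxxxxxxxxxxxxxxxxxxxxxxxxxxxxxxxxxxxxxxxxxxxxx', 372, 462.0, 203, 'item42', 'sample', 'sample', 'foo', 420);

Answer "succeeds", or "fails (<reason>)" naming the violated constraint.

The value 'xxxxxxxxxxxxxxxxxxxxxxxxxxxxxxxxxxxxxxxxxxxxxxxxxxxxxxxxxxxxxxxxxxxxxxxxxxxxxxxxxxxxxxxxxxxxxxxxxxxxxxxxxxxxxxxxxxxxxxxxxxxxxxxxxxxxxxxxxxxxxxxxxxxxxxxxxxxxxxxxxxxxxxxxxxxxxxxxxxxxxxxxxxxxxxxxxxxxxxxxxxxxxxxxxxxxxxxxxxxxxxxxxxxxxxxxxxxxxxxxxxxxxxxxxxxxxxxxxxxxxxxxxxxxxxxxxxxxxxxxxxxxxxxxxxxxxxxxxxxxxxxxxxxxxxxxxxxxxxxxxxxxxxxxxxxxxxxxxxxxxxxxxxxxxxxxxxxxxxxxxxxxxxxxxxxxxxxxxxxxxxxxxxxxxxxxxxxxxxxx' for address violates CHECK (length(address) <= 100).

fails (CHECK on address)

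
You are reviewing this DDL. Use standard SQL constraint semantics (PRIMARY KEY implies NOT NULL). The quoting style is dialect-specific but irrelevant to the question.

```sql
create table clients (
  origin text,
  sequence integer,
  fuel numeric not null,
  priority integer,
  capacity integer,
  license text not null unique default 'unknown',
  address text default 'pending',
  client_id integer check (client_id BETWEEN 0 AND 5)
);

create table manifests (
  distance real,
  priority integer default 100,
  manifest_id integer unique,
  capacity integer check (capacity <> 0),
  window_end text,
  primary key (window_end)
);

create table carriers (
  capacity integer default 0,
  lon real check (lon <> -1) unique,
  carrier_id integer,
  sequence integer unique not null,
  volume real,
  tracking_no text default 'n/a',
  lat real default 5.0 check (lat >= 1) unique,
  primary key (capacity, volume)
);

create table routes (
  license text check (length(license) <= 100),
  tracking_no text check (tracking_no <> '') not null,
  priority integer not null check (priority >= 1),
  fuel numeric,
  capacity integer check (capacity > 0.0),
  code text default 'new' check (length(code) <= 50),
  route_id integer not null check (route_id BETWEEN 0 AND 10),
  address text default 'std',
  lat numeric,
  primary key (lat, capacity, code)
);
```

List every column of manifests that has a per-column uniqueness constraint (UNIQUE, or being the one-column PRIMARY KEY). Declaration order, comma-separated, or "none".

manifest_id, window_end

- distance: no UNIQUE or single-column PK constraint.
- priority: no UNIQUE or single-column PK constraint.
- manifest_id: declared UNIQUE → unique.
- capacity: no UNIQUE or single-column PK constraint.
- window_end: single-column PRIMARY KEY → unique.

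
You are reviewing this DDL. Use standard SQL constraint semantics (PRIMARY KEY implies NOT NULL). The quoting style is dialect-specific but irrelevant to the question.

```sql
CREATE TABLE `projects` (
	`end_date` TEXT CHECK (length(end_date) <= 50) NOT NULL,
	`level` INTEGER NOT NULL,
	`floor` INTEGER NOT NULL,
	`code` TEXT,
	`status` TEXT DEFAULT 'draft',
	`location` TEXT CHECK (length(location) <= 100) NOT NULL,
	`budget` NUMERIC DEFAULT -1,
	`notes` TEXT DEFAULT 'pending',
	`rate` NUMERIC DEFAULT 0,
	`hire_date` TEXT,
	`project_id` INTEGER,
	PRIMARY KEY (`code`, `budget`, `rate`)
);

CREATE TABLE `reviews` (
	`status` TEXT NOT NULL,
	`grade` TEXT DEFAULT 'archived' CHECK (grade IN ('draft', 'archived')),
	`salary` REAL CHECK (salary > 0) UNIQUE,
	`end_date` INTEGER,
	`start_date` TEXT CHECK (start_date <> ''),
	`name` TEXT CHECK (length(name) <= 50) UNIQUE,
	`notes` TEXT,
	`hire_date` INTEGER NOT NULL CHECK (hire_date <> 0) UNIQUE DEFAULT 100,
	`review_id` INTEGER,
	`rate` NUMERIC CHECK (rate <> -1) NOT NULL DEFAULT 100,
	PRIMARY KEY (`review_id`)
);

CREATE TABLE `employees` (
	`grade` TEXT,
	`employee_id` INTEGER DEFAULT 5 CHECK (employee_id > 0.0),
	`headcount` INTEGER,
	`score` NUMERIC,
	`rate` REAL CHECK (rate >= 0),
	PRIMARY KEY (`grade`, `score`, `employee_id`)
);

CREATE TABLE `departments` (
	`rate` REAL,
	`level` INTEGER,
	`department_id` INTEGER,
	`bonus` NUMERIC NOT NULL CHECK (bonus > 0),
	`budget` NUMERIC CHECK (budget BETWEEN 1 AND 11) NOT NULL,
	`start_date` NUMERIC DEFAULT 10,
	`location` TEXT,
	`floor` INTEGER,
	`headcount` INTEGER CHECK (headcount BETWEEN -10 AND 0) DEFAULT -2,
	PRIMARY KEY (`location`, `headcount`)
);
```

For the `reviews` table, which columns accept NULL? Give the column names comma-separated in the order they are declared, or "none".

grade, salary, end_date, start_date, name, notes

- status: declared NOT NULL → not nullable.
- grade: CHECK does not forbid NULL (a CHECK constraint passes when its expression is NULL) → nullable.
- salary: CHECK does not forbid NULL (a CHECK constraint passes when its expression is NULL) → nullable.
- end_date: no NOT NULL constraint applies → nullable.
- start_date: CHECK does not forbid NULL (a CHECK constraint passes when its expression is NULL) → nullable.
- name: CHECK does not forbid NULL (a CHECK constraint passes when its expression is NULL) → nullable.
- notes: no NOT NULL constraint applies → nullable.
- hire_date: declared NOT NULL → not nullable.
- review_id: part of the PRIMARY KEY, which implies NOT NULL → not nullable.
- rate: declared NOT NULL → not nullable.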